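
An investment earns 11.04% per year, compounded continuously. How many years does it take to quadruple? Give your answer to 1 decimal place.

e^(0.1104t) = 4, so 0.1104t = ln 4 ≈ 1.3863.
t ≈ 1.3863/0.1104 ≈ 12.5570.

12.6 years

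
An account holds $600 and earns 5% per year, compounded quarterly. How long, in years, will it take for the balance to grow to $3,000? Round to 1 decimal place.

We need (1 + 0.0125)^(4t) = 5, so 4t = ln 5 / ln 1.0125 ≈ 129.5581.
t ≈ 129.5581/4 = 32.3895 years.

32.4 years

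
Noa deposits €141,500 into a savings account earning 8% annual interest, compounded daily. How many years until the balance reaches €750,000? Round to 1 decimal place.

20.8 years

We need (1 + 0.000219178)^(365t) = 5.3004, so 365t = ln 5.3004 / ln 1.000219 ≈ 7610.0504.
t ≈ 7610.0504/365 = 20.8495 years.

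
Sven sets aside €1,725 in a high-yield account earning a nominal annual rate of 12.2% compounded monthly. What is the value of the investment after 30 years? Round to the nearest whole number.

Growth factor = (1 + 0.122/12)^360 ≈ 38.149785943.
A ≈ 1,725 × 38.149785943 ≈ 65,808.3808.

€65,808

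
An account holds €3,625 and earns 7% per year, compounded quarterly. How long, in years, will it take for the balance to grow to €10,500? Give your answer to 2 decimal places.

We need (1 + 0.0175)^(4t) = 2.8966, so 4t = ln 2.8966 / ln 1.0175 ≈ 61.3028.
t ≈ 61.3028/4 = 15.3257 years.

15.33 years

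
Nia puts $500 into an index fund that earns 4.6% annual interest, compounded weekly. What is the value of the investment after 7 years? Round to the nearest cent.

$689.84

Periodic rate = 4.6%/52 = 0.000884615; periods = 52·7 = 364.
A = 500·(1 + 0.046/52)^364 ≈ 500·1.37968838 ≈ 689.8442.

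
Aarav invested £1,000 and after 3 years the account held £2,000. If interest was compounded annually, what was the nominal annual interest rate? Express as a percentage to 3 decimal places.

25.992%

The 3-period growth factor is 2,000/1,000 = 2.
r = 2^(1/3) − 1 ≈ 0.259921, i.e. 25.99210%.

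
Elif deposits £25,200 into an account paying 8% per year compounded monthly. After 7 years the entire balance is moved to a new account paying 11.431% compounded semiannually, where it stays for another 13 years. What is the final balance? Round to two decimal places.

After 7 years at 8%: 25,200 × 1.74742205143 ≈ 44,035.0357.
Then 13 years at 11.431%: 44,035.0357 × 4.24233903765 ≈ 186,811.5510.

£186,811.55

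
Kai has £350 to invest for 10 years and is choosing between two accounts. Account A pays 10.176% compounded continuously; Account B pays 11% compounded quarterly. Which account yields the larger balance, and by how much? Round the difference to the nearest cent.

Account B, by £67.66

A: e^(0.10176·10) = e^1.0176 ≈ 2.76654708, so 350 × 2.76654708 ≈ 968.2915.
B: (1 + 0.0275)^40 ≈ 2.959873987, so 350 × 2.959873987 ≈ 1,035.9559.
Difference ≈ 67.6644 in favor of B.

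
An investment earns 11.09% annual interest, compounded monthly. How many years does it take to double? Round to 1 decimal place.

6.3 years

(1 + 0.00924167)^(12t) = 2.
12t = ln 2 / ln(1 + 0.00924167) ≈ 0.69315/0.00919922 ≈ 75.3484.
t ≈ 6.2790.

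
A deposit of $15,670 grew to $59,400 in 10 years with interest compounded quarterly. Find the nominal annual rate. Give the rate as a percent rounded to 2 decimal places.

(1 + r/4)^40 = 59,400/15,670 = 3.79068.
1 + r/4 = 3.79068^(1/40) ≈ 1.033875, so r/4 ≈ 0.0338748.
r ≈ 4·0.0338748 = 13.54991%.

13.55%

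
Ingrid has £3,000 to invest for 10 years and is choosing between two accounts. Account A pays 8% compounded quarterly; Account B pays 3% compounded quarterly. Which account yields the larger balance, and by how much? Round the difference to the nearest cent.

A: (1 + 0.02)^40 ≈ 2.208039664, so 3,000 × 2.208039664 ≈ 6,624.1190.
B: (1 + 0.0075)^40 ≈ 1.348348612, so 3,000 × 1.348348612 ≈ 4,045.0458.
Difference ≈ 2,579.0732 in favor of A.

Account A, by £2,579.07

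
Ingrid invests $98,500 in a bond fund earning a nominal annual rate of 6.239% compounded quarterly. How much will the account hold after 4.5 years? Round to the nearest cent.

$130,144.39

Growth factor = (1 + 0.0155975)^18 ≈ 1.32126282706.
A ≈ 98,500 × 1.32126282706 ≈ 130,144.3885.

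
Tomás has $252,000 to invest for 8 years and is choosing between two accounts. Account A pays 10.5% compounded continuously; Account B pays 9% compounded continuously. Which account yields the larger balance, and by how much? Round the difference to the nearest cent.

Account A, by $66,007.31

Account A growth factor: e^(0.105·8) = e^0.84 ≈ 2.31636697678; balance ≈ 583,724.4781.
Account B growth factor: e^(0.09·8) = e^0.72 ≈ 2.05443321064; balance ≈ 517,717.1691.
Account A is larger by 66,007.3091.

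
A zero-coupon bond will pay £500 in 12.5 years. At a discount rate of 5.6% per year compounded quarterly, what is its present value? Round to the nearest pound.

Growth factor = (1 + 0.014)^50 ≈ 2.00400015.
P = 500/2.00400015 ≈ 249.5010.

£250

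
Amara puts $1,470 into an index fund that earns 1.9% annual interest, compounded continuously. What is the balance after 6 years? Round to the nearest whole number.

$1,648

A = P·e^(rt) = 1,470·e^(0.019·6) = 1,470·e^0.114.
e^0.114 ≈ 1.120752125, so A ≈ 1,647.5056.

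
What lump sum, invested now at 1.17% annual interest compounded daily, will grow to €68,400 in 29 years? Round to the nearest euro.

Periodic rate = 1.17%/365 = 0.0000320548; 10585 periods.
P = 68,400/(1 + 0.0117/365)^10585 ≈ 68,400/1.4039568367 ≈ 48,719.4465.

€48,719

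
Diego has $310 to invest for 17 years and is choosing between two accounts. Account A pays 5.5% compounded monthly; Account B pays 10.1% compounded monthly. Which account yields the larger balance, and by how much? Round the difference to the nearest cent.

A: (1 + 0.055/12)^204 ≈ 2.54177795, so 310 × 2.54177795 ≈ 787.9512.
B: (1 + 0.101/12)^204 ≈ 5.527936402, so 310 × 5.527936402 ≈ 1,713.6603.
Difference ≈ 925.7091 in favor of B.

Account B, by $925.71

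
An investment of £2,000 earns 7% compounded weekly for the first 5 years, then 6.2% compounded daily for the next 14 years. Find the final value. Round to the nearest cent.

After 5 years at 7%: 2,000 × 1.418733588 ≈ 2,837.4672.
Then 14 years at 6.2%: 2,837.4672 × 2.381966216 ≈ 6,758.7510.

£6,758.75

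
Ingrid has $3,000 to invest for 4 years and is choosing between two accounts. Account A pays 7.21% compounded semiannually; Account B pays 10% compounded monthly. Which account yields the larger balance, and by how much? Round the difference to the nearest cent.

Account B, by $485.46

A: (1 + 0.03605)^8 ≈ 1.327534207, so 3,000 × 1.327534207 ≈ 3,982.6026.
B: (1 + 0.1/12)^48 ≈ 1.489354099, so 3,000 × 1.489354099 ≈ 4,468.0623.
Difference ≈ 485.4597 in favor of B.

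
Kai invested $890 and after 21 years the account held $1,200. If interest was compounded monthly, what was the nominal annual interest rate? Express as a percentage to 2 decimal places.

(1 + r/12)^252 = 1,200/890 = 1.34831.
1 + r/12 = 1.34831^(1/252) ≈ 1.001187, so r/12 ≈ 0.00118664.
r ≈ 12·0.00118664 = 1.42397%.

1.42%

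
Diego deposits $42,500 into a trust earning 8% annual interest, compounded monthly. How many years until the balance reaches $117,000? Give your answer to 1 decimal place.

12.7 years

(1 + 0.00666667)^(12t) = 117,000/42,500 = 2.7529.
12t·ln(1 + 0.00666667) = ln(2.7529); 12t = 1.0127/0.00664454 ≈ 152.4063.
t ≈ 12.7005 years.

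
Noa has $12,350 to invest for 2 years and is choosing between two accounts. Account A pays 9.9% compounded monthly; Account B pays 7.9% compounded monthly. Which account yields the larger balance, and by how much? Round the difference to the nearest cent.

Account A, by $585.55

Account A growth factor: (1 + 0.00825)^24 ≈ 1.2179726504; balance ≈ 15,041.9622.
Account B growth factor: (1 + 0.079/12)^24 ≈ 1.1705599078; balance ≈ 14,456.4149.
Account A is larger by 585.5474.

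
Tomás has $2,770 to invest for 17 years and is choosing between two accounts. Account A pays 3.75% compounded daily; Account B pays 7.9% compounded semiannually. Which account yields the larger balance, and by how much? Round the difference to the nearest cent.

Account B, by $5,099.85

Account A growth factor: (1 + 0.0375/365)^6205 ≈ 1.891683653; balance ≈ 5,239.9637.
Account B growth factor: (1 + 0.0395)^34 ≈ 3.7327833535; balance ≈ 10,339.8099.
Account B is larger by 5,099.8462.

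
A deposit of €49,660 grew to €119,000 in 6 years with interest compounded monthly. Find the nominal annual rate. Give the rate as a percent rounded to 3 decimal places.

(1 + r/12)^72 = 119,000/49,660 = 2.39629.
1 + r/12 = 2.39629^(1/72) ≈ 1.012212, so r/12 ≈ 0.0122118.
r ≈ 12·0.0122118 = 14.65415%.

14.654%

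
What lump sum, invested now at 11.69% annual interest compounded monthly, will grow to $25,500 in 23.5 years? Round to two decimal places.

Growth factor = (1 + 0.1169/12)^282 ≈ 15.392114945.
P = 25,500/15.392114945 ≈ 1,656.6924.

$1,656.69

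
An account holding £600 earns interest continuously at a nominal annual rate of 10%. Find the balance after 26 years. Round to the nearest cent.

£8,078.24

A = P·e^(rt) = 600·e^(0.1·26) = 600·e^2.6.
e^2.6 ≈ 13.46373804, so A ≈ 8,078.2428.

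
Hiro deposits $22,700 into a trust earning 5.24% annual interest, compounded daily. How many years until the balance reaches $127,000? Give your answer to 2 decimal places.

We need (1 + 0.000143562)^(365t) = 5.5947, so 365t = ln 5.5947 / ln 1.000144 ≈ 11994.4695.
t ≈ 11994.4695/365 = 32.8616 years.

32.86 years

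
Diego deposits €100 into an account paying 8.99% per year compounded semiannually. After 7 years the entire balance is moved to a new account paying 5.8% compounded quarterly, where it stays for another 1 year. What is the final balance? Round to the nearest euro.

€196

Phase 1: 100·(1 + 0.04495)^14 ≈ 185.0705.
Phase 2: 185.0705·(1 + 0.0145)^4 ≈ 196.0403.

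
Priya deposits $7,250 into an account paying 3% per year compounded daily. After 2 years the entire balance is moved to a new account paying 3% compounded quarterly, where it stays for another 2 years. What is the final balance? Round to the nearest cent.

$8,172.50

Phase 1: 7,250·(1 + 0.03/365)^730 ≈ 7,698.2960.
Phase 2: 7,698.2960·(1 + 0.0075)^8 ≈ 8,172.5021.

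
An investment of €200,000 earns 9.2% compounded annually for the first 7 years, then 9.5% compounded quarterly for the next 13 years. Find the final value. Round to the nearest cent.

€1,255,081.80

Phase 1: 200,000·(1 + 0.092)^7 ≈ 370,329.6325.
Phase 2: 370,329.6325·(1 + 0.02375)^52 ≈ 1,255,081.8009.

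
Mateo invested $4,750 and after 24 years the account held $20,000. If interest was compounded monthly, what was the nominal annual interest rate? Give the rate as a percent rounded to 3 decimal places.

6.005%

The 288-period growth factor is 20,000/4,750 = 4.21053.
r/12 = 4.21053^(1/288) − 1 ≈ 0.0050041, so r ≈ 12·0.0050041 = 6.00492%.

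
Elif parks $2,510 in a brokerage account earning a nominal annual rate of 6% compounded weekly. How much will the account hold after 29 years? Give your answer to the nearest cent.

$14,285.99

Growth factor = (1 + 0.06/52)^1508 ≈ 5.6916314273.
A ≈ 2,510 × 5.6916314273 ≈ 14,285.9949.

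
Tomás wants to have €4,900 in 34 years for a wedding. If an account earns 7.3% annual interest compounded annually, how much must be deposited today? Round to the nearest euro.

Annual rate = 7.3% = 0.073; 34 periods.
P = 4,900/(1 + 0.073)^34 ≈ 4,900/10.97464667 ≈ 446.4836.

€446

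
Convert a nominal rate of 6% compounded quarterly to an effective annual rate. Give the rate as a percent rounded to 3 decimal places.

6.136%

One year is 4 periods at 0.015 each: (1 + 0.015)^4 ≈ 1.061364.
EAR = 1.061364 − 1 ≈ 6.13636%.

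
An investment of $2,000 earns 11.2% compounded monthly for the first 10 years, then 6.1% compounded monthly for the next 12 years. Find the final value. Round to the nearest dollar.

Phase 1: 2,000·(1 + 0.112/12)^120 ≈ 6,097.9510.
Phase 2: 6,097.9510·(1 + 0.061/12)^144 ≈ 12,655.5846.

$12,656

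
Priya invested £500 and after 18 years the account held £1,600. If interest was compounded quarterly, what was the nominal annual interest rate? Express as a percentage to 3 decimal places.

The 72-period growth factor is 1,600/500 = 3.2.
r/4 = 3.2^(1/72) − 1 ≈ 0.0162861, so r ≈ 4·0.0162861 = 6.51443%.

6.514%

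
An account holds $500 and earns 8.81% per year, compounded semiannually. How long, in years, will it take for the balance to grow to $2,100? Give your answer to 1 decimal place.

(1 + 0.04405)^(2t) = 2,100/500 = 4.2.
2t·ln(1 + 0.04405) = ln(4.2); 2t = 1.4351/0.0431074 ≈ 33.2909.
t ≈ 16.6455 years.

16.6 years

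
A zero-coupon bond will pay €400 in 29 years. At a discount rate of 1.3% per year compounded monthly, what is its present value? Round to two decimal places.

Periodic rate = 1.3%/12 = 0.00108333; 348 periods.
P = 400/(1 + 0.013/12)^348 ≈ 400/1.45760684 ≈ 274.4224.

€274.42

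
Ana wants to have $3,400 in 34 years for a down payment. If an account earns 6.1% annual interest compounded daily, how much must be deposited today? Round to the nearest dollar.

Growth factor = (1 + 0.061/365)^12410 ≈ 7.955207236.
P = 3,400/7.955207236 ≈ 427.3930.

$427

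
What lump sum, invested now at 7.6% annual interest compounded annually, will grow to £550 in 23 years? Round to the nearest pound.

Growth factor = (1 + 0.076)^23 ≈ 5.39116024.
P = 550/5.39116024 ≈ 102.0189.

£102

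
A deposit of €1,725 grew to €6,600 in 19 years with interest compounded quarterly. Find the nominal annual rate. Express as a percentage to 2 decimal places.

7.13%

The 76-period growth factor is 6,600/1,725 = 3.82609.
r/4 = 3.82609^(1/76) − 1 ≈ 0.0178126, so r ≈ 4·0.0178126 = 7.12504%.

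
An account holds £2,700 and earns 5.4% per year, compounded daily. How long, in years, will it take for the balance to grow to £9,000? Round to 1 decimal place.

22.3 years

(1 + 0.000147945)^(365t) = 9,000/2,700 = 3.3333.
365t·ln(1 + 0.000147945) = ln(3.3333); 365t = 1.204/0.000147934 ≈ 8138.5663.
t ≈ 22.2974 years.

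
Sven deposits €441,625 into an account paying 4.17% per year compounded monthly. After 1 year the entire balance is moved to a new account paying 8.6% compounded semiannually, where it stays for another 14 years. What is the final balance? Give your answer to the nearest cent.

€1,496,556.00

After 1 years at 4.17%: 441,625 × 1.04250629565 ≈ 460,396.8428.
Then 14 years at 8.6%: 460,396.8428 × 3.250578331036 ≈ 1,496,556.0009.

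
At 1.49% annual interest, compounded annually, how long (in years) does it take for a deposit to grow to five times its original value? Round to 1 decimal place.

(1 + 0.0149)^t = 5.
t = ln 5 / ln(1 + 0.0149) ≈ 1.6094/0.0147901 ≈ 108.8187.

108.8 years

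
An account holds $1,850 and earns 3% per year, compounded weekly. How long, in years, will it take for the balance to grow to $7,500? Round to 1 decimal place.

46.7 years

We need (1 + 0.000576923)^(52t) = 4.0541, so 52t = ln 4.0541 / ln 1.000577 ≈ 2426.8766.
t ≈ 2426.8766/52 = 46.6707 years.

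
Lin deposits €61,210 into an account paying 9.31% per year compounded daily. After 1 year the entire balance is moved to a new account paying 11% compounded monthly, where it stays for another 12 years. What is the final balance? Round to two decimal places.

€249,981.13

After 1 years at 9.31%: 61,210 × 1.09755845727 ≈ 67,181.5532.
Then 12 years at 11%: 67,181.5532 × 3.72097868068 ≈ 249,981.1271.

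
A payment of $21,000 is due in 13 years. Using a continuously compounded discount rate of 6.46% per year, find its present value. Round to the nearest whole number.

$9,068

P = A·e^(−rt) = 21,000·e^(−0.8398).
e^(−0.8398) ≈ 0.43179687417, so P ≈ 9,067.7344.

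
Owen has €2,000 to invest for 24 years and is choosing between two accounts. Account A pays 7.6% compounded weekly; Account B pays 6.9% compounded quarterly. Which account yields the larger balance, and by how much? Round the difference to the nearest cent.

Account A, by €2,046.97

A: (1 + 0.076/52)^1248 ≈ 6.1883492701, so 2,000 × 6.1883492701 ≈ 12,376.6985.
B: (1 + 0.01725)^96 ≈ 5.1648659999, so 2,000 × 5.1648659999 ≈ 10,329.7320.
Difference ≈ 2,046.9665 in favor of A.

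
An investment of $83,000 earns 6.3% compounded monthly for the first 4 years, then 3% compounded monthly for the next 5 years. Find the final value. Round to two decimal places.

Phase 1: 83,000·(1 + 0.00525)^48 ≈ 106,717.1006.
Phase 2: 106,717.1006·(1 + 0.0025)^60 ≈ 123,964.3750.

$123,964.37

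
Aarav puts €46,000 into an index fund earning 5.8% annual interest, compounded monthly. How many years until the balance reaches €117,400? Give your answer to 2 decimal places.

16.19 years

(1 + 0.00483333)^(12t) = 117,400/46,000 = 2.5522.
12t·ln(1 + 0.00483333) = ln(2.5522); 12t = 0.93695/0.00482169 ≈ 194.3189.
t ≈ 16.1932 years.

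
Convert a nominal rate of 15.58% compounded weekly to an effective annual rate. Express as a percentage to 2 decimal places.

16.83%

EAR = (1 + 15.58%/52)^52 − 1 = (1 + 0.00299615)^52 − 1.
(1 + 0.00299615)^52 ≈ 1.16832, so EAR ≈ 16.83203%.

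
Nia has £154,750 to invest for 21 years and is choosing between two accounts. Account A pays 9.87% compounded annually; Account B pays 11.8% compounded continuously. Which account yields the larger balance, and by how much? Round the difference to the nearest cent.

Account B, by £727,117.97

Account A growth factor: (1 + 0.0987)^21 ≈ 7.218743571681; balance ≈ 1,117,100.5677.
Account B growth factor: e^(0.118·21) = e^2.478 ≈ 11.91740575563; balance ≈ 1,844,218.5407.
Account B is larger by 727,117.9730.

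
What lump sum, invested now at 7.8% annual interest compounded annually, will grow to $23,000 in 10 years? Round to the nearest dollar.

$10,853

Growth factor = (1 + 0.078)^10 ≈ 2.1192764322.
P = 23,000/2.1192764322 ≈ 10,852.7607.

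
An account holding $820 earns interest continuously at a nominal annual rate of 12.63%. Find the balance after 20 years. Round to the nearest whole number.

A = P·e^(rt) = 820·e^(0.1263·20) = 820·e^2.526.
e^2.526 ≈ 12.503392406, so A ≈ 10,252.7818.

$10,253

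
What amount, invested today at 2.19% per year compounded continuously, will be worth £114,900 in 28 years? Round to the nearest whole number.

£62,232

P = A·e^(−rt) = 114,900·e^(−0.6132).
e^(−0.6132) ≈ 0.541614925285, so P ≈ 62,231.5549.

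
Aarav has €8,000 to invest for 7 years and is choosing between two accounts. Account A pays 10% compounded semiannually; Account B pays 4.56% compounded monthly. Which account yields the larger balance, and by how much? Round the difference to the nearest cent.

Account A, by €4,837.90

A: (1 + 0.05)^14 ≈ 1.9799315994, so 8,000 × 1.9799315994 ≈ 15,839.4528.
B: (1 + 0.0038)^84 ≈ 1.37519433, so 8,000 × 1.37519433 ≈ 11,001.5546.
Difference ≈ 4,837.8982 in favor of A.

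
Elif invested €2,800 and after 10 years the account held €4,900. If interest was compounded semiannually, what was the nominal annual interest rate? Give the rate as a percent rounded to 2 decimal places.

The 20-period growth factor is 4,900/2,800 = 1.75.
r/2 = 1.75^(1/20) − 1 ≈ 0.0283759, so r ≈ 2·0.0283759 = 5.67519%.

5.68%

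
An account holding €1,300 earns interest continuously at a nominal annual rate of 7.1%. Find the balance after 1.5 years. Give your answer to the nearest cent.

€1,446.09

A = P·e^(rt) = 1,300·e^(0.071·1.5) = 1,300·e^0.1065.
e^0.1065 ≈ 1.112377926, so A ≈ 1,446.0913.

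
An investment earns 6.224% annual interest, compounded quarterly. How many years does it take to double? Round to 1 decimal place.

11.2 years

(1 + 0.01556)^(4t) = 2.
4t = ln 2 / ln(1 + 0.01556) ≈ 0.69315/0.0154402 ≈ 44.8924.
t ≈ 11.2231.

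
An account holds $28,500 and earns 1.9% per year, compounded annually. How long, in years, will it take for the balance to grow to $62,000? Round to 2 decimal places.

We need (1 + 0.019)^t = 2.1754, so t = ln 2.1754 / ln 1.019 ≈ 41.2943.

41.29 years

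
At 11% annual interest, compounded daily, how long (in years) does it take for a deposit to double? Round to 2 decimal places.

6.30 years

(1 + 0.00030137)^(365t) = 2.
365t = ln 2 / ln(1 + 0.00030137) ≈ 0.69315/0.000301324 ≈ 2300.3349.
t ≈ 6.3023.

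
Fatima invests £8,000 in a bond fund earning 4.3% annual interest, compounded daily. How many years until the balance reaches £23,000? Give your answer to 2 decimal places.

24.56 years

(1 + 0.000117808)^(365t) = 23,000/8,000 = 2.875.
365t·ln(1 + 0.000117808) = ln(2.875); 365t = 1.0561/0.000117801 ≈ 8964.6961.
t ≈ 24.5608 years.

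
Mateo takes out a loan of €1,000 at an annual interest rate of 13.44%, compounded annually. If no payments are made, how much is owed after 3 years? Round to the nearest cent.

€1,459.82

Annual rate = 13.44% = 0.1344; years = 3.
A = 1,000·(1 + 0.1344)^3 ≈ 1,000·1.459817796 ≈ 1,459.8178.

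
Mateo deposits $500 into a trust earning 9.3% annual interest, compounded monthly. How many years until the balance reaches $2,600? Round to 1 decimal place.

17.8 years

We need (1 + 0.00775)^(12t) = 5.2, so 12t = ln 5.2 / ln 1.00775 ≈ 213.5534.
t ≈ 213.5534/12 = 17.7961 years.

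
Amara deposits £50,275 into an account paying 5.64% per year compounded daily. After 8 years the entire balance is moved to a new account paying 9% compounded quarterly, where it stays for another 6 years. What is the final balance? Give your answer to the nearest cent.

Phase 1: 50,275·(1 + 0.0564/365)^2920 ≈ 78,938.8166.
Phase 2: 78,938.8166·(1 + 0.0225)^24 ≈ 134,651.1950.

£134,651.19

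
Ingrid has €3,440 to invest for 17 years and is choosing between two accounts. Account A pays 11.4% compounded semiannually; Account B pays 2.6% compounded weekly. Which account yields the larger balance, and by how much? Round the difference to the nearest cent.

Account A, by €17,300.66

Account A growth factor: (1 + 0.057)^34 ≈ 6.5849058286; balance ≈ 22,652.0761.
Account B growth factor: (1 + 0.0005)^884 ≈ 1.55564389; balance ≈ 5,351.4150.
Account A is larger by 17,300.6611.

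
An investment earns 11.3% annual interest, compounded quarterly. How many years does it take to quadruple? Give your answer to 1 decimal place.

(1 + 0.02825)^(4t) = 4.
4t = ln 4 / ln(1 + 0.02825) ≈ 1.3863/0.0278583 ≈ 49.7623.
t ≈ 12.4406.

12.4 years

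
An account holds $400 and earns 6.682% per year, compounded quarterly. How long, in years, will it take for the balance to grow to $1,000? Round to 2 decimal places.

13.83 years

We need (1 + 0.016705)^(4t) = 2.5, so 4t = ln 2.5 / ln 1.016705 ≈ 55.3082.
t ≈ 55.3082/4 = 13.8270 years.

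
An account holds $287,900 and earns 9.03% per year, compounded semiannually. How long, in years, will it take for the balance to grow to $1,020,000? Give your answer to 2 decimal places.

We need (1 + 0.04515)^(2t) = 3.5429, so 2t = ln 3.5429 / ln 1.04515 ≈ 28.6443.
t ≈ 28.6443/2 = 14.3222 years.

14.32 years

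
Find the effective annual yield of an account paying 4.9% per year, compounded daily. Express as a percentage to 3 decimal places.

5.022%

EAR = (1 + 4.9%/365)^365 − 1 = (1 + 0.000134247)^365 − 1.
(1 + 0.000134247)^365 ≈ 1.050217, so EAR ≈ 5.02169%.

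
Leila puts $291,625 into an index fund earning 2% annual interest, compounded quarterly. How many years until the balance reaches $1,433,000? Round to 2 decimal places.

79.80 years

(1 + 0.005)^(4t) = 1,433,000/291,625 = 4.9138.
4t·ln(1 + 0.005) = ln(4.9138); 4t = 1.5921/0.00498754 ≈ 319.2067.
t ≈ 79.8017 years.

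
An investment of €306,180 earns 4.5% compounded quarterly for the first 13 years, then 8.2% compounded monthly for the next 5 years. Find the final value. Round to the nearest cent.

€824,281.85

Phase 1: 306,180·(1 + 0.01125)^52 ≈ 547,798.2228.
Phase 2: 547,798.2228·(1 + 0.082/12)^60 ≈ 824,281.8549.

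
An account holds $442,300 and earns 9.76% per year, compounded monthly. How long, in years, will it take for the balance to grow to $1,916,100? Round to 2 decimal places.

15.08 years

We need (1 + 0.00813333)^(12t) = 4.3321, so 12t = ln 4.3321 / ln 1.008133 ≈ 180.9852.
t ≈ 180.9852/12 = 15.0821 years.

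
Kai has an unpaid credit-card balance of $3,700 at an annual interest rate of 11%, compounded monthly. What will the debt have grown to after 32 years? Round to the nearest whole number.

$123,014

Growth factor = (1 + 0.11/12)^384 ≈ 33.2470016258.
A ≈ 3,700 × 33.2470016258 ≈ 123,013.9060.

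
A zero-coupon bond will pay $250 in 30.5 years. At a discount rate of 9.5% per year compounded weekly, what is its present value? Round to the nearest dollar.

Periodic rate = 9.5%/52 = 0.00182692; 1586 periods.
P = 250/(1 + 0.095/52)^1586 ≈ 250/18.080906 ≈ 13.8267.

$14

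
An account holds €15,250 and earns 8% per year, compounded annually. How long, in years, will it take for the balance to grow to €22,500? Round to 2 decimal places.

We need (1 + 0.08)^t = 1.4754, so t = ln 1.4754 / ln 1.08 ≈ 5.0537.

5.05 years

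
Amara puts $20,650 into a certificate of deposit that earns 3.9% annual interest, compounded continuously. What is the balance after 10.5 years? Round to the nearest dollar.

A = P·e^(rt) = 20,650·e^(0.039·10.5) = 20,650·e^0.4095.
e^0.4095 ≈ 1.5060645645, so A ≈ 31,100.2333.

$31,100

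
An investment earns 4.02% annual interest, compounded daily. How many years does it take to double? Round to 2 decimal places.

(1 + 0.000110137)^(365t) = 2.
365t = ln 2 / ln(1 + 0.000110137) ≈ 0.69315/0.000110131 ≈ 6293.8471.
t ≈ 17.2434.

17.24 years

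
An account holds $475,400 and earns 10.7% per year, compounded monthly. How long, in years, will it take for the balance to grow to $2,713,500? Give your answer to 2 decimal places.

16.35 years

(1 + 0.00891667)^(12t) = 2,713,500/475,400 = 5.7078.
12t·ln(1 + 0.00891667) = ln(5.7078); 12t = 1.7418/0.00887715 ≈ 196.2160.
t ≈ 16.3513 years.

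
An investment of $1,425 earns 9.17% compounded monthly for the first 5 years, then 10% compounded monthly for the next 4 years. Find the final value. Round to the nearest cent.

After 5 years at 9.17%: 1,425 × 1.578945188 ≈ 2,249.9969.
Then 4 years at 10%: 2,249.9969 × 1.489354099 ≈ 3,351.0421.

$3,351.04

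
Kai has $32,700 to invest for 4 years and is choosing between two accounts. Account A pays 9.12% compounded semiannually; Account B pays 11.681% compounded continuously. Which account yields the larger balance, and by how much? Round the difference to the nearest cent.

Account B, by $5,458.89

A: (1 + 0.0456)^8 ≈ 1.4286458915, so 32,700 × 1.4286458915 ≈ 46,716.7207.
B: e^(0.11681·4) = e^0.46724 ≈ 1.5955842977, so 32,700 × 1.5955842977 ≈ 52,175.6065.
Difference ≈ 5,458.8859 in favor of B.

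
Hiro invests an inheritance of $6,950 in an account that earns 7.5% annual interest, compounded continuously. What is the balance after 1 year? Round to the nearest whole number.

A = P·e^(rt) = 6,950·e^(0.075·1) = 6,950·e^0.075.
e^0.075 ≈ 1.077884151, so A ≈ 7,491.2948.

$7,491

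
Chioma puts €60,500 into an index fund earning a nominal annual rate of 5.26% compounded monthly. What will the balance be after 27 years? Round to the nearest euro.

€249,570

Growth factor = (1 + 0.0526/12)^324 ≈ 4.12512557161.
A ≈ 60,500 × 4.12512557161 ≈ 249,570.0971.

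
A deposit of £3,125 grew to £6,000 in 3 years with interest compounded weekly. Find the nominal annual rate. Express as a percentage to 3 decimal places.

21.790%

The 156-period growth factor is 6,000/3,125 = 1.92.
r/52 = 1.92^(1/156) − 1 ≈ 0.00419033, so r ≈ 52·0.00419033 = 21.78970%.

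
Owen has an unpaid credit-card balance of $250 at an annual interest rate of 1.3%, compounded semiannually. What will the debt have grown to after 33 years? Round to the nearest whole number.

$383

Periodic rate = 1.3%/2 = 0.0065; periods = 2·33 = 66.
A = 250·(1 + 0.0065)^66 ≈ 250·1.53359057 ≈ 383.3976.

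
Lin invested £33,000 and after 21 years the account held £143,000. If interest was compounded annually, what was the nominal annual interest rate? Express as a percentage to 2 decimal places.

(1 + r)^21 = 143,000/33,000 = 4.33333.
1 + r = 4.33333^(1/21) ≈ 1.072321, so r ≈ 0.0723211.
r ≈ 7.23211%.

7.23%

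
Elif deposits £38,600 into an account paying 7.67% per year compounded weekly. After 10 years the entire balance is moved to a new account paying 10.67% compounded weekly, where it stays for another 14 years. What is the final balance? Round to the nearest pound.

After 10 years at 7.67%: 38,600 × 2.15208016526 ≈ 83,070.2944.
Then 14 years at 10.67%: 83,070.2944 × 4.44717699589 ≈ 369,428.3022.

£369,428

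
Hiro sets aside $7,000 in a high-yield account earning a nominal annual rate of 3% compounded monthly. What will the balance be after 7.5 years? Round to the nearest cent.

$8,763.80

Periodic rate = 3%/12 = 0.0025; periods = 12·7.5 = 90.
A = 7,000·(1 + 0.0025)^90 ≈ 7,000·1.251971136 ≈ 8,763.7980.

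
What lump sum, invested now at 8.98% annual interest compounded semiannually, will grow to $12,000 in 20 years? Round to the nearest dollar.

$2,071

Periodic rate = 8.98%/2 = 0.0449; 40 periods.
P = 12,000/(1 + 0.0449)^40 ≈ 12,000/5.7941424355 ≈ 2,071.0571.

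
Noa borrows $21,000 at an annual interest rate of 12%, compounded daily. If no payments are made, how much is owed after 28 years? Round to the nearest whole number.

Growth factor = (1 + 0.12/365)^10220 ≈ 28.7732976538.
A ≈ 21,000 × 28.7732976538 ≈ 604,239.2507.

$604,239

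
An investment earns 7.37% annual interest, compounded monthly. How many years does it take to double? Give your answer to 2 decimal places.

(1 + 0.00614167)^(12t) = 2.
12t = ln 2 / ln(1 + 0.00614167) ≈ 0.69315/0.00612288 ≈ 113.2060.
t ≈ 9.4338.

9.43 years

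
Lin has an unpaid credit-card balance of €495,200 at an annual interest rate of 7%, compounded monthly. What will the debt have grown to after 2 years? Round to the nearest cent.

€569,383.94

Growth factor = (1 + 0.07/12)^24 ≈ 1.1498060175.
A ≈ 495,200 × 1.1498060175 ≈ 569,383.9399.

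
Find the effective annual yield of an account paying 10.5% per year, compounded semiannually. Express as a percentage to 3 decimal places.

One year is 2 periods at 0.0525 each: (1 + 0.0525)^2 ≈ 1.107756.
EAR = 1.107756 − 1 ≈ 10.77562%.

10.776%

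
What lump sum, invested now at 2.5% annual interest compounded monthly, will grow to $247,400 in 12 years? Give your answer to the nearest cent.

Periodic rate = 2.5%/12 = 0.00208333; 144 periods.
P = 247,400/(1 + 0.025/12)^144 ≈ 247,400/1.34943762738 ≈ 183,335.6318.

$183,335.63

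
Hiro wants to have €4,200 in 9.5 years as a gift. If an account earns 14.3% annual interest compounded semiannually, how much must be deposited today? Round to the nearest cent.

Growth factor = (1 + 0.0715)^19 ≈ 3.714080668.
P = 4,200/3.714080668 ≈ 1,130.8317.

€1,130.83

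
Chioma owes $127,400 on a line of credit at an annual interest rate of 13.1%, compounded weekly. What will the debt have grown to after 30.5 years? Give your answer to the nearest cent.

$6,889,869.25

Growth factor = (1 + 0.131/52)^1586 ≈ 54.08060632508.
A ≈ 127,400 × 54.08060632508 ≈ 6,889,869.2458.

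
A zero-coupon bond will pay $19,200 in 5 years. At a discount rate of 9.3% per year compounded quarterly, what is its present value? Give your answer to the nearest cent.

$12,124.56

Periodic rate = 9.3%/4 = 0.02325; 20 periods.
P = 19,200/(1 + 0.02325)^20 ≈ 19,200/1.5835619807 ≈ 12,124.5649.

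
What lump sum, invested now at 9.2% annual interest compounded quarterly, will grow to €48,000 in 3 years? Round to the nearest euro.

Periodic rate = 9.2%/4 = 0.023; 12 periods.
P = 48,000/(1 + 0.023)^12 ≈ 48,000/1.3137344984 ≈ 36,537.0629.

€36,537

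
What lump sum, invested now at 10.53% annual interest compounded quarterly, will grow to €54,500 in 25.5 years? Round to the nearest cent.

€3,848.89

Periodic rate = 10.53%/4 = 0.026325; 102 periods.
P = 54,500/(1 + 0.026325)^102 ≈ 54,500/14.1599137 ≈ 3,848.8935.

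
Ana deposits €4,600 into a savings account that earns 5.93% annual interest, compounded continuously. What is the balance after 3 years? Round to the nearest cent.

€5,495.65

A = P·e^(rt) = 4,600·e^(0.0593·3) = 4,600·e^0.1779.
e^0.1779 ≈ 1.194705845, so A ≈ 5,495.6469.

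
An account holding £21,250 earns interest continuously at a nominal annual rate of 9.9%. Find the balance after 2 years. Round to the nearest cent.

A = P·e^(rt) = 21,250·e^(0.099·2) = 21,250·e^0.198.
e^0.198 ≈ 1.2189623938, so A ≈ 25,902.9509.

£25,902.95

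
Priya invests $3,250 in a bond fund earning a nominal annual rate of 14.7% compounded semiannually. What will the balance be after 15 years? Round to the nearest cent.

Growth factor = (1 + 0.0735)^30 ≈ 8.3957879881.
A ≈ 3,250 × 8.3957879881 ≈ 27,286.3110.

$27,286.31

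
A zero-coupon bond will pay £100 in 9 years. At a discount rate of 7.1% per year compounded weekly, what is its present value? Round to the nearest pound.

£53

Periodic rate = 7.1%/52 = 0.00136538; 468 periods.
P = 100/(1 + 0.071/52)^468 ≈ 100/1.8937598 ≈ 52.8050.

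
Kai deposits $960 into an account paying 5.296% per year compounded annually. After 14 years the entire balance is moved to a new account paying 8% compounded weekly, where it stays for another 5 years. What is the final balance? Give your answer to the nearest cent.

$2,948.64

Phase 1: 960·(1 + 0.05296)^14 ≈ 1,977.1402.
Phase 2: 1,977.1402·(1 + 0.08/52)^260 ≈ 2,948.6401.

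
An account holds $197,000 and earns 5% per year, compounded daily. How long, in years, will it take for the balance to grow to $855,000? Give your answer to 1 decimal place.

We need (1 + 0.000136986)^(365t) = 4.3401, so 365t = ln 4.3401 / ln 1.000137 ≈ 10716.3874.
t ≈ 10716.3874/365 = 29.3600 years.

29.4 years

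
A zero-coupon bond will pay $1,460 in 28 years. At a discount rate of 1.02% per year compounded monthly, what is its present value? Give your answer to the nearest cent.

$1,097.42

Growth factor = (1 + 0.00085)^336 ≈ 1.330398723.
P = 1,460/1.330398723 ≈ 1,097.4154.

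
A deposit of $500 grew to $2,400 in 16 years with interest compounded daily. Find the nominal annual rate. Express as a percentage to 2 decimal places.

(1 + r/365)^5840 = 2,400/500 = 4.8.
1 + r/365 = 4.8^(1/5840) ≈ 1.000269, so r/365 ≈ 0.000268635.
r ≈ 365·0.000268635 = 9.80517%.

9.81%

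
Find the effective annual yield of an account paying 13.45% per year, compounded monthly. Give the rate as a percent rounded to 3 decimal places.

One year is 12 periods at 0.0112083 each: (1 + 0.0112083)^12 ≈ 1.143109.
EAR = 1.143109 − 1 ≈ 14.31091%.

14.311%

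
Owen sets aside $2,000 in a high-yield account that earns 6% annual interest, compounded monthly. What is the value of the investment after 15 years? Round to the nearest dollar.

Periodic rate = 6%/12 = 0.005; periods = 12·15 = 180.
A = 2,000·(1 + 0.005)^180 ≈ 2,000·2.454093562 ≈ 4,908.1871.

$4,908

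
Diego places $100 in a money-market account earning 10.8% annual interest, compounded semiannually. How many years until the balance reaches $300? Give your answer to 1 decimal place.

10.4 years

We need (1 + 0.054)^(2t) = 3, so 2t = ln 3 / ln 1.054 ≈ 20.8892.
t ≈ 20.8892/2 = 10.4446 years.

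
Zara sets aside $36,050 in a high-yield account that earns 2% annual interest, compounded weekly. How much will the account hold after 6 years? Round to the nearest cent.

Periodic rate = 2%/52 = 0.000384615; periods = 52·6 = 312.
A = 36,050·(1 + 0.02/52)^312 ≈ 36,050·1.1274708394 ≈ 40,645.3238.

$40,645.32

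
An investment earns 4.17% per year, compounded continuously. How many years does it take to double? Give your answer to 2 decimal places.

e^(0.0417t) = 2, so 0.0417t = ln 2 ≈ 0.69315.
t ≈ 0.69315/0.0417 ≈ 16.6222.

16.62 years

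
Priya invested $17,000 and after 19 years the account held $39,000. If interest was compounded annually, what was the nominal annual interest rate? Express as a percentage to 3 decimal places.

(1 + r)^19 = 39,000/17,000 = 2.29412.
1 + r = 2.29412^(1/19) ≈ 1.044672, so r ≈ 0.0446716.
r ≈ 4.46716%.

4.467%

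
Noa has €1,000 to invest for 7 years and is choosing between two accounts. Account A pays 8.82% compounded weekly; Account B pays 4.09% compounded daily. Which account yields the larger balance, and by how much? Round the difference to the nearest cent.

Account A growth factor: (1 + 0.0882/52)^364 ≈ 1.853131644; balance ≈ 1,853.1316.
Account B growth factor: (1 + 0.0409/365)^2555 ≈ 1.331470487; balance ≈ 1,331.4705.
Account A is larger by 521.6612.

Account A, by €521.66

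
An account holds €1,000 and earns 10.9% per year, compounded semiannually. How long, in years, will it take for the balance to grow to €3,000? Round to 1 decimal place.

We need (1 + 0.0545)^(2t) = 3, so 2t = ln 3 / ln 1.0545 ≈ 20.7025.
t ≈ 20.7025/2 = 10.3512 years.

10.4 years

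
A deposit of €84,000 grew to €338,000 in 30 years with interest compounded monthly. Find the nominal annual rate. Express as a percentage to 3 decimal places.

4.650%

The 360-period growth factor is 338,000/84,000 = 4.02381.
r/12 = 4.02381^(1/360) − 1 ≈ 0.00387479, so r ≈ 12·0.00387479 = 4.64975%.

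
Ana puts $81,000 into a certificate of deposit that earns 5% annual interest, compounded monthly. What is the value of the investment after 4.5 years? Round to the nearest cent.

Growth factor = (1 + 0.05/12)^54 ≈ 1.25173745227.
A ≈ 81,000 × 1.25173745227 ≈ 101,390.7336.

$101,390.73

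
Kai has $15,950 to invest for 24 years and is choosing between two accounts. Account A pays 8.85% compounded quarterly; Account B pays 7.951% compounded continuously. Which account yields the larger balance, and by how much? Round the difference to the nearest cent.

Account A growth factor: (1 + 0.022125)^96 ≈ 8.17306650778; balance ≈ 130,360.4108.
Account B growth factor: e^(0.07951·24) = e^1.90824 ≈ 6.7412138153; balance ≈ 107,522.3604.
Account A is larger by 22,838.0504.

Account A, by $22,838.05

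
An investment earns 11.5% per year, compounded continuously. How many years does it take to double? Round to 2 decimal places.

6.03 years

e^(0.115t) = 2, so 0.115t = ln 2 ≈ 0.69315.
t ≈ 0.69315/0.115 ≈ 6.0274.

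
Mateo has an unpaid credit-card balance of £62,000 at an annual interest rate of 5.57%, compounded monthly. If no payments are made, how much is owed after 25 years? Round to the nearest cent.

£248,741.10

Growth factor = (1 + 0.0557/12)^300 ≈ 4.0119532015.
A ≈ 62,000 × 4.0119532015 ≈ 248,741.0985.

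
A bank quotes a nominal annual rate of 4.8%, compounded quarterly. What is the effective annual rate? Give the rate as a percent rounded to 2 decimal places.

EAR = (1 + 4.8%/4)^4 − 1 = (1 + 0.012)^4 − 1.
(1 + 0.012)^4 ≈ 1.048871, so EAR ≈ 4.88709%.

4.89%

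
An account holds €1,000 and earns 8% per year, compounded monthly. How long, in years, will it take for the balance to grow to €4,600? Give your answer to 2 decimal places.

19.14 years

(1 + 0.00666667)^(12t) = 4,600/1,000 = 4.6.
12t·ln(1 + 0.00666667) = ln(4.6); 12t = 1.5261/0.00664454 ≈ 229.6706.
t ≈ 19.1392 years.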